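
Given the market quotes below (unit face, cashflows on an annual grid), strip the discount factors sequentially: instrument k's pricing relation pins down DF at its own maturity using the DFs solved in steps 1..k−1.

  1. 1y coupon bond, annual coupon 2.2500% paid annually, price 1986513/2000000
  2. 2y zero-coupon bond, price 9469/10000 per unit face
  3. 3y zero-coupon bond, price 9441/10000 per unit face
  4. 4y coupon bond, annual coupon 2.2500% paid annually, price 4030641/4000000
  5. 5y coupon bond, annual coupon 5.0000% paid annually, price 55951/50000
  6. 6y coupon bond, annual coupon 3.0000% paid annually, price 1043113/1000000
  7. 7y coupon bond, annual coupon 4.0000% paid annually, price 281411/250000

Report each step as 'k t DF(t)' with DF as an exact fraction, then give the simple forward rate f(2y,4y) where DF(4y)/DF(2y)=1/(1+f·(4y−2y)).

1 1 4857/5000
2 2 9469/10000
3 3 9441/10000
4 4 369/400
5 5 1771/2000
6 6 8767/10000
7 7 869/1000
f(2y,4y) = ((9469/10000)/(369/400) − 1)/(2) = 122/9225 ≈ 1.3225%

step 1 [1y] bond c/1=9/400: DF=(1986513/2000000 − 9/400·(0))/(1+9/400) = 4857/5000 ≈ 0.971400
step 2 [2y] zero: DF = P = 9469/10000 ≈ 0.946900
step 3 [3y] zero: DF = P = 9441/10000 ≈ 0.944100
step 4 [4y] bond c/1=9/400: DF=(4030641/4000000 − 9/400·(0.971400+0.946900+0.944100))/(1+9/400) = 369/400 ≈ 0.922500
step 5 [5y] bond c/1=1/20: DF=(55951/50000 − 1/20·(0.971400+0.946900+0.944100+0.922500))/(1+1/20) = 1771/2000 ≈ 0.885500
step 6 [6y] bond c/1=3/100: DF=(1043113/1000000 − 3/100·(0.971400+0.946900+0.944100+0.922500+0.885500))/(1+3/100) = 8767/10000 ≈ 0.876700
step 7 [7y] bond c/1=1/25: DF=(281411/250000 − 1/25·(0.971400+0.946900+0.944100+0.922500+0.885500+0.876700))/(1+1/25) = 869/1000 ≈ 0.869000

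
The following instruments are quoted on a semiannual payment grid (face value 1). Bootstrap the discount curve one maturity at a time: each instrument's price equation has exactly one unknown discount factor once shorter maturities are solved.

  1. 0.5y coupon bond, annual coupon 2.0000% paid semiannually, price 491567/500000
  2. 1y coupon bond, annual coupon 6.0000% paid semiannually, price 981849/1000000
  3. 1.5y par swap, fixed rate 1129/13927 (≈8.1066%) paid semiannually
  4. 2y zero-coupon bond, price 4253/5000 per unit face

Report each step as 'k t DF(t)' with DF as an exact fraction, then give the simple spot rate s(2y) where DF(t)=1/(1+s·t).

1 1/2 4867/5000
2 1 9249/10000
3 3/2 8871/10000
4 2 4253/5000
s(2y) = (1/(4253/5000) − 1)/(2) = 747/8506 ≈ 8.7820%

step 1 [0.5y] bond c/2=1/100: DF=(491567/500000 − 1/100·(0))/(1+1/100) = 4867/5000 ≈ 0.973400
step 2 [1y] bond c/2=3/100: DF=(981849/1000000 − 3/100·(0.973400))/(1+3/100) = 9249/10000 ≈ 0.924900
step 3 [1.5y] swap r/2=1129/27854: DF=(1 − 1129/27854·(0.973400+0.924900))/(1+1129/27854) = 8871/10000 ≈ 0.887100
step 4 [2y] zero: DF = P = 4253/5000 ≈ 0.850600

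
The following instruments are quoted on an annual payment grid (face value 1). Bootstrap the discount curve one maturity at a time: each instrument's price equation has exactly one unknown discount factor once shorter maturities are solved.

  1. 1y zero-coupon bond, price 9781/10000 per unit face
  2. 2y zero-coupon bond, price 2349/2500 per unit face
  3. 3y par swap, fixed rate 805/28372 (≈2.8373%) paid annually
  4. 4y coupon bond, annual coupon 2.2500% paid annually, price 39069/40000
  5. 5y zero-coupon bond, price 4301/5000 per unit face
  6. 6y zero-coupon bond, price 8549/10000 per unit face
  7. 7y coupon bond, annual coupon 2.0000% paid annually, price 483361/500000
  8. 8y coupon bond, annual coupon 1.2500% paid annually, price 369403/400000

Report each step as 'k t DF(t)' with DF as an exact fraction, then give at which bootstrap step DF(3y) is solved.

1 1 9781/10000
2 2 2349/2500
3 3 1839/2000
4 4 558/625
5 5 4301/5000
6 6 8549/10000
7 7 841/1000
8 8 1669/2000
DF(3y) is solved at step 3

step 1 [1y] zero: DF = P = 9781/10000 ≈ 0.978100
step 2 [2y] zero: DF = P = 2349/2500 ≈ 0.939600
step 3 [3y] swap r/1=805/28372: DF=(1 − 805/28372·(0.978100+0.939600))/(1+805/28372) = 1839/2000 ≈ 0.919500
step 4 [4y] bond c/1=9/400: DF=(39069/40000 − 9/400·(0.978100+0.939600+0.919500))/(1+9/400) = 558/625 ≈ 0.892800
step 5 [5y] zero: DF = P = 4301/5000 ≈ 0.860200
step 6 [6y] zero: DF = P = 8549/10000 ≈ 0.854900
step 7 [7y] bond c/1=1/50: DF=(483361/500000 − 1/50·(0.978100+0.939600+0.919500+0.892800+0.860200+0.854900))/(1+1/50) = 841/1000 ≈ 0.841000
step 8 [8y] bond c/1=1/80: DF=(369403/400000 − 1/80·(0.978100+0.939600+0.919500+0.892800+0.860200+0.854900+0.841000))/(1+1/80) = 1669/2000 ≈ 0.834500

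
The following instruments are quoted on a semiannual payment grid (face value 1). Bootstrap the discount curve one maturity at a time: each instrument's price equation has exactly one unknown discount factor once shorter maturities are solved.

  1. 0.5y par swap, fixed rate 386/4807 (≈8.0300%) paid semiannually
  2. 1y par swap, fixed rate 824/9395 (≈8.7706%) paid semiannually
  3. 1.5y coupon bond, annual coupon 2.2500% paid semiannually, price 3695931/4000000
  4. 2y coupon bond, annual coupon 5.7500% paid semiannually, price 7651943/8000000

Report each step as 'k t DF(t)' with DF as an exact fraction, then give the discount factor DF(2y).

step 1 [0.5y] swap r/2=193/4807: DF=(1 − 193/4807·(0))/(1+193/4807) = 4807/5000 ≈ 0.961400
step 2 [1y] swap r/2=412/9395: DF=(1 − 412/9395·(0.961400))/(1+412/9395) = 1147/1250 ≈ 0.917600
step 3 [1.5y] bond c/2=9/800: DF=(3695931/4000000 − 9/800·(0.961400+0.917600))/(1+9/800) = 558/625 ≈ 0.892800
step 4 [2y] bond c/2=23/800: DF=(7651943/8000000 − 23/800·(0.961400+0.917600+0.892800))/(1+23/800) = 8523/10000 ≈ 0.852300

1 1/2 4807/5000
2 1 1147/1250
3 3/2 558/625
4 2 8523/10000
DF(2y) = 8523/10000 ≈ 0.852300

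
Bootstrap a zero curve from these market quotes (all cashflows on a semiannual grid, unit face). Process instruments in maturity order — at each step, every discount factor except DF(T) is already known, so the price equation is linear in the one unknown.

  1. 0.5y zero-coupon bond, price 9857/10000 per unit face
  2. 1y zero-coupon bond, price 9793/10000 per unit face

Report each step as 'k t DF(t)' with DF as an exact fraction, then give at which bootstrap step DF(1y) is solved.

step 1 [0.5y] zero: DF = P = 9857/10000 ≈ 0.985700
step 2 [1y] zero: DF = P = 9793/10000 ≈ 0.979300

1 1/2 9857/10000
2 1 9793/10000
DF(1y) is solved at step 2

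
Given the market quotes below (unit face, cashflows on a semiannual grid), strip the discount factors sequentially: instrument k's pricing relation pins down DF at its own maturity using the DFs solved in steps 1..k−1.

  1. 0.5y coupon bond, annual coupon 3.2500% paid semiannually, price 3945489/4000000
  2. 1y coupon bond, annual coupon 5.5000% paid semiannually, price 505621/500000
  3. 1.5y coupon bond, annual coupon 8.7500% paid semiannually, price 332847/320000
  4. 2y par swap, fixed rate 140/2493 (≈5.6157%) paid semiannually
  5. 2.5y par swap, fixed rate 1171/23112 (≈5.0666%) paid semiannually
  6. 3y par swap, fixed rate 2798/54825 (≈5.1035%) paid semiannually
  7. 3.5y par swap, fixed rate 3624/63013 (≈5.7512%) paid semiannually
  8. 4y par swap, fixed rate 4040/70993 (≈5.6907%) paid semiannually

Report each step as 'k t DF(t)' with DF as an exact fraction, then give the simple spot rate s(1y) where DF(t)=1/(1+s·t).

1 1/2 4853/5000
2 1 4791/5000
3 3/2 9157/10000
4 2 179/200
5 5/2 8829/10000
6 3 8601/10000
7 7/2 2047/2500
8 4 399/500
s(1y) = (1/(4791/5000) − 1)/(1) = 209/4791 ≈ 4.3623%

step 1 [0.5y] bond c/2=13/800: DF=(3945489/4000000 − 13/800·(0))/(1+13/800) = 4853/5000 ≈ 0.970600
step 2 [1y] bond c/2=11/400: DF=(505621/500000 − 11/400·(0.970600))/(1+11/400) = 4791/5000 ≈ 0.958200
step 3 [1.5y] bond c/2=7/160: DF=(332847/320000 − 7/160·(0.970600+0.958200))/(1+7/160) = 9157/10000 ≈ 0.915700
step 4 [2y] swap r/2=70/2493: DF=(1 − 70/2493·(0.970600+0.958200+0.915700))/(1+70/2493) = 179/200 ≈ 0.895000
step 5 [2.5y] swap r/2=1171/46224: DF=(1 − 1171/46224·(0.970600+0.958200+0.915700+0.895000))/(1+1171/46224) = 8829/10000 ≈ 0.882900
step 6 [3y] swap r/2=1399/54825: DF=(1 − 1399/54825·(0.970600+0.958200+0.915700+0.895000+0.882900))/(1+1399/54825) = 8601/10000 ≈ 0.860100
step 7 [3.5y] swap r/2=1812/63013: DF=(1 − 1812/63013·(0.970600+0.958200+0.915700+0.895000+0.882900+0.860100))/(1+1812/63013) = 2047/2500 ≈ 0.818800
step 8 [4y] swap r/2=2020/70993: DF=(1 − 2020/70993·(0.970600+0.958200+0.915700+0.895000+0.882900+0.860100+0.818800))/(1+2020/70993) = 399/500 ≈ 0.798000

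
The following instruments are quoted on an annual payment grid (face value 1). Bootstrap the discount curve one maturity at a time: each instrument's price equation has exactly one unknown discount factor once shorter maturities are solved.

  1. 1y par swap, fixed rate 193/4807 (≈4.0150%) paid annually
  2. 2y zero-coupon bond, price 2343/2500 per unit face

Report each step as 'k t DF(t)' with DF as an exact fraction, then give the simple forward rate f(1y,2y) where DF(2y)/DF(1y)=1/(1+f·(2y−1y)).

step 1 [1y] swap r/1=193/4807: DF=(1 − 193/4807·(0))/(1+193/4807) = 4807/5000 ≈ 0.961400
step 2 [2y] zero: DF = P = 2343/2500 ≈ 0.937200

1 1 4807/5000
2 2 2343/2500
f(1y,2y) = ((4807/5000)/(2343/2500) − 1)/(1) = 11/426 ≈ 2.5822%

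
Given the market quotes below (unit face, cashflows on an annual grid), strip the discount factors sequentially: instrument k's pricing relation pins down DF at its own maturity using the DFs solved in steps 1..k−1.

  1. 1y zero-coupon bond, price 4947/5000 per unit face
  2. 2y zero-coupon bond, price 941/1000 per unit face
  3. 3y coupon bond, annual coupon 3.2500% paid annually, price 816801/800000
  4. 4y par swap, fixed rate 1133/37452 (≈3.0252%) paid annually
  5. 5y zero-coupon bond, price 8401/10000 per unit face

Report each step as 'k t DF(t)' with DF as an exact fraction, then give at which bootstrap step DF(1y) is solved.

1 1 4947/5000
2 2 941/1000
3 3 9281/10000
4 4 8867/10000
5 5 8401/10000
DF(1y) is solved at step 1

step 1 [1y] zero: DF = P = 4947/5000 ≈ 0.989400
step 2 [2y] zero: DF = P = 941/1000 ≈ 0.941000
step 3 [3y] bond c/1=13/400: DF=(816801/800000 − 13/400·(0.989400+0.941000))/(1+13/400) = 9281/10000 ≈ 0.928100
step 4 [4y] swap r/1=1133/37452: DF=(1 − 1133/37452·(0.989400+0.941000+0.928100))/(1+1133/37452) = 8867/10000 ≈ 0.886700
step 5 [5y] zero: DF = P = 8401/10000 ≈ 0.840100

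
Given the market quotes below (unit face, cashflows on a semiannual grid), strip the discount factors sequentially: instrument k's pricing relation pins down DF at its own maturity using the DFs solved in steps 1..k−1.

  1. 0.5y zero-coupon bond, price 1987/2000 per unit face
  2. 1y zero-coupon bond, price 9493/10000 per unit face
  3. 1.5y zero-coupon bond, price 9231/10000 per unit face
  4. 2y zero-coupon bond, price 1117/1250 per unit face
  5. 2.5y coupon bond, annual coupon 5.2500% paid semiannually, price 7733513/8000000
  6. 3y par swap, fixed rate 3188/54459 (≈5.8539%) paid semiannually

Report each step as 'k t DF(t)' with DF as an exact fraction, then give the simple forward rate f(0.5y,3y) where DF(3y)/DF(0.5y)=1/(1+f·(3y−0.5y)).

1 1/2 1987/2000
2 1 9493/10000
3 3/2 9231/10000
4 2 1117/1250
5 5/2 4229/5000
6 3 4203/5000
f(0.5y,3y) = ((1987/2000)/(4203/5000) − 1)/(5/2) = 1529/21015 ≈ 7.2758%

step 1 [0.5y] zero: DF = P = 1987/2000 ≈ 0.993500
step 2 [1y] zero: DF = P = 9493/10000 ≈ 0.949300
step 3 [1.5y] zero: DF = P = 9231/10000 ≈ 0.923100
step 4 [2y] zero: DF = P = 1117/1250 ≈ 0.893600
step 5 [2.5y] bond c/2=21/800: DF=(7733513/8000000 − 21/800·(0.993500+0.949300+0.923100+0.893600))/(1+21/800) = 4229/5000 ≈ 0.845800
step 6 [3y] swap r/2=1594/54459: DF=(1 − 1594/54459·(0.993500+0.949300+0.923100+0.893600+0.845800))/(1+1594/54459) = 4203/5000 ≈ 0.840600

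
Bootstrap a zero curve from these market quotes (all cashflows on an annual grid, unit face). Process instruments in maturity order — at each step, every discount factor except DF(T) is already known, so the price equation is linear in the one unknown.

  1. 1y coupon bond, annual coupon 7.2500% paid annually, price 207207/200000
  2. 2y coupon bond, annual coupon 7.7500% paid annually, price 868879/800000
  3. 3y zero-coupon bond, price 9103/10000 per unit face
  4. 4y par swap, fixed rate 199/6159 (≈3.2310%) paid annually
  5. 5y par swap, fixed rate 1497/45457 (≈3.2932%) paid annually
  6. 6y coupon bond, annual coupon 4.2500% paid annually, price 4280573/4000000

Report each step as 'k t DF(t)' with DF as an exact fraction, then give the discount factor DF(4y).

1 1 483/500
2 2 1877/2000
3 3 9103/10000
4 4 4403/5000
5 5 8503/10000
6 6 2103/2500
DF(4y) = 4403/5000 ≈ 0.880600

step 1 [1y] bond c/1=29/400: DF=(207207/200000 − 29/400·(0))/(1+29/400) = 483/500 ≈ 0.966000
step 2 [2y] bond c/1=31/400: DF=(868879/800000 − 31/400·(0.966000))/(1+31/400) = 1877/2000 ≈ 0.938500
step 3 [3y] zero: DF = P = 9103/10000 ≈ 0.910300
step 4 [4y] swap r/1=199/6159: DF=(1 − 199/6159·(0.966000+0.938500+0.910300))/(1+199/6159) = 4403/5000 ≈ 0.880600
step 5 [5y] swap r/1=1497/45457: DF=(1 − 1497/45457·(0.966000+0.938500+0.910300+0.880600))/(1+1497/45457) = 8503/10000 ≈ 0.850300
step 6 [6y] bond c/1=17/400: DF=(4280573/4000000 − 17/400·(0.966000+0.938500+0.910300+0.880600+0.850300))/(1+17/400) = 2103/2500 ≈ 0.841200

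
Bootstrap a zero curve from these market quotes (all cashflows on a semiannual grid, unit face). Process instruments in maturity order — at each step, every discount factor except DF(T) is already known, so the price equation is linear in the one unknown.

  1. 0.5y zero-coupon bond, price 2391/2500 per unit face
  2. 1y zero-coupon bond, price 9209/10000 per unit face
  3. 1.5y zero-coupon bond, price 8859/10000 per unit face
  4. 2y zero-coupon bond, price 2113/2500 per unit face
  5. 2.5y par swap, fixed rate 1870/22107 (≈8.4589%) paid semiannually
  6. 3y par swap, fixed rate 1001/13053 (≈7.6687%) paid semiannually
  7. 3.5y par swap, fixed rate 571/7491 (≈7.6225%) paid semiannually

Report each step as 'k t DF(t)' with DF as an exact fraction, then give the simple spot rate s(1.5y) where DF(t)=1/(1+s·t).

1 1/2 2391/2500
2 1 9209/10000
3 3/2 8859/10000
4 2 2113/2500
5 5/2 813/1000
6 3 3999/5000
7 7/2 1929/2500
s(1.5y) = (1/(8859/10000) − 1)/(3/2) = 2282/26577 ≈ 8.5864%

step 1 [0.5y] zero: DF = P = 2391/2500 ≈ 0.956400
step 2 [1y] zero: DF = P = 9209/10000 ≈ 0.920900
step 3 [1.5y] zero: DF = P = 8859/10000 ≈ 0.885900
step 4 [2y] zero: DF = P = 2113/2500 ≈ 0.845200
step 5 [2.5y] swap r/2=935/22107: DF=(1 − 935/22107·(0.956400+0.920900+0.885900+0.845200))/(1+935/22107) = 813/1000 ≈ 0.813000
step 6 [3y] swap r/2=1001/26106: DF=(1 − 1001/26106·(0.956400+0.920900+0.885900+0.845200+0.813000))/(1+1001/26106) = 3999/5000 ≈ 0.799800
step 7 [3.5y] swap r/2=571/14982: DF=(1 − 571/14982·(0.956400+0.920900+0.885900+0.845200+0.813000+0.799800))/(1+571/14982) = 1929/2500 ≈ 0.771600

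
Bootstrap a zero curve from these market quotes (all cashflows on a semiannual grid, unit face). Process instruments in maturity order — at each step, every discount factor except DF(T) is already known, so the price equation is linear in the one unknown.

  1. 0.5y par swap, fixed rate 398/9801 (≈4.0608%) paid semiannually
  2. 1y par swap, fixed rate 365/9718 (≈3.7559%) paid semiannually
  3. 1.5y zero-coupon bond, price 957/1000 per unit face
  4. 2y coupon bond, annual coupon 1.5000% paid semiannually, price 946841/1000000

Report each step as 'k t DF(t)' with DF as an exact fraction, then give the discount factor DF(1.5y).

step 1 [0.5y] swap r/2=199/9801: DF=(1 − 199/9801·(0))/(1+199/9801) = 9801/10000 ≈ 0.980100
step 2 [1y] swap r/2=365/19436: DF=(1 − 365/19436·(0.980100))/(1+365/19436) = 1927/2000 ≈ 0.963500
step 3 [1.5y] zero: DF = P = 957/1000 ≈ 0.957000
step 4 [2y] bond c/2=3/400: DF=(946841/1000000 − 3/400·(0.980100+0.963500+0.957000))/(1+3/400) = 4591/5000 ≈ 0.918200

1 1/2 9801/10000
2 1 1927/2000
3 3/2 957/1000
4 2 4591/5000
DF(1.5y) = 957/1000 ≈ 0.957000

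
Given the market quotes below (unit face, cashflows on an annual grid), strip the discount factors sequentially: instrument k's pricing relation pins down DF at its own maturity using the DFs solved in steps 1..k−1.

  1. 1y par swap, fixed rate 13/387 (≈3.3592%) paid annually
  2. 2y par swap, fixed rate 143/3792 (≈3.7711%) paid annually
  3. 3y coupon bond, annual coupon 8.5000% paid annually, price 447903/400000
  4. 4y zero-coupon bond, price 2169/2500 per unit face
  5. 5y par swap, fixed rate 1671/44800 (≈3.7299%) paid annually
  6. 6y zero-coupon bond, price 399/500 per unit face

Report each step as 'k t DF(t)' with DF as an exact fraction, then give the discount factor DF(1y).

step 1 [1y] swap r/1=13/387: DF=(1 − 13/387·(0))/(1+13/387) = 387/400 ≈ 0.967500
step 2 [2y] swap r/1=143/3792: DF=(1 − 143/3792·(0.967500))/(1+143/3792) = 1857/2000 ≈ 0.928500
step 3 [3y] bond c/1=17/200: DF=(447903/400000 − 17/200·(0.967500+0.928500))/(1+17/200) = 1767/2000 ≈ 0.883500
step 4 [4y] zero: DF = P = 2169/2500 ≈ 0.867600
step 5 [5y] swap r/1=1671/44800: DF=(1 − 1671/44800·(0.967500+0.928500+0.883500+0.867600))/(1+1671/44800) = 8329/10000 ≈ 0.832900
step 6 [6y] zero: DF = P = 399/500 ≈ 0.798000

1 1 387/400
2 2 1857/2000
3 3 1767/2000
4 4 2169/2500
5 5 8329/10000
6 6 399/500
DF(1y) = 387/400 ≈ 0.967500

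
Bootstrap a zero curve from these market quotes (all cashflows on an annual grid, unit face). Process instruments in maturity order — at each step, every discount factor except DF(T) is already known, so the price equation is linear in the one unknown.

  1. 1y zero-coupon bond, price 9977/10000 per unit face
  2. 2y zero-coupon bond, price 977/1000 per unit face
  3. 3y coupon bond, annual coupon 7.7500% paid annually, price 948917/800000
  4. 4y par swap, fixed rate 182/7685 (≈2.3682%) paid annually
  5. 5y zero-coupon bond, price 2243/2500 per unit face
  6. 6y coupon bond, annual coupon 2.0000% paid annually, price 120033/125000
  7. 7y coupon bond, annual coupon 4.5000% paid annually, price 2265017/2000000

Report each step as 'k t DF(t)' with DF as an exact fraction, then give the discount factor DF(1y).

1 1 9977/10000
2 2 977/1000
3 3 2397/2500
4 4 909/1000
5 5 2243/2500
6 6 1697/2000
7 7 8431/10000
DF(1y) = 9977/10000 ≈ 0.997700

step 1 [1y] zero: DF = P = 9977/10000 ≈ 0.997700
step 2 [2y] zero: DF = P = 977/1000 ≈ 0.977000
step 3 [3y] bond c/1=31/400: DF=(948917/800000 − 31/400·(0.997700+0.977000))/(1+31/400) = 2397/2500 ≈ 0.958800
step 4 [4y] swap r/1=182/7685: DF=(1 − 182/7685·(0.997700+0.977000+0.958800))/(1+182/7685) = 909/1000 ≈ 0.909000
step 5 [5y] zero: DF = P = 2243/2500 ≈ 0.897200
step 6 [6y] bond c/1=1/50: DF=(120033/125000 − 1/50·(0.997700+0.977000+0.958800+0.909000+0.897200))/(1+1/50) = 1697/2000 ≈ 0.848500
step 7 [7y] bond c/1=9/200: DF=(2265017/2000000 − 9/200·(0.997700+0.977000+0.958800+0.909000+0.897200+0.848500))/(1+9/200) = 8431/10000 ≈ 0.843100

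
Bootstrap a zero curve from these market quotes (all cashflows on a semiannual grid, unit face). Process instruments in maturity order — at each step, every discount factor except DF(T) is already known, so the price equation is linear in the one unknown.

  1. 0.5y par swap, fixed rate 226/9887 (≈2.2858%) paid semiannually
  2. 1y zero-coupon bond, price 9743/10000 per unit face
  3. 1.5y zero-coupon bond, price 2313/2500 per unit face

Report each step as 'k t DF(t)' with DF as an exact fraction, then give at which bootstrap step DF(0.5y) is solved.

1 1/2 9887/10000
2 1 9743/10000
3 3/2 2313/2500
DF(0.5y) is solved at step 1

step 1 [0.5y] swap r/2=113/9887: DF=(1 − 113/9887·(0))/(1+113/9887) = 9887/10000 ≈ 0.988700
step 2 [1y] zero: DF = P = 9743/10000 ≈ 0.974300
step 3 [1.5y] zero: DF = P = 2313/2500 ≈ 0.925200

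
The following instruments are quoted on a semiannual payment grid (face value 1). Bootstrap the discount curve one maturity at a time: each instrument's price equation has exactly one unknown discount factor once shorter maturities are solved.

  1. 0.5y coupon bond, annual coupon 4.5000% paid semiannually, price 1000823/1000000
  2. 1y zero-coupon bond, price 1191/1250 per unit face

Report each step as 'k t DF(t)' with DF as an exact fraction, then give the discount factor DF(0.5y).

step 1 [0.5y] bond c/2=9/400: DF=(1000823/1000000 − 9/400·(0))/(1+9/400) = 2447/2500 ≈ 0.978800
step 2 [1y] zero: DF = P = 1191/1250 ≈ 0.952800

1 1/2 2447/2500
2 1 1191/1250
DF(0.5y) = 2447/2500 ≈ 0.978800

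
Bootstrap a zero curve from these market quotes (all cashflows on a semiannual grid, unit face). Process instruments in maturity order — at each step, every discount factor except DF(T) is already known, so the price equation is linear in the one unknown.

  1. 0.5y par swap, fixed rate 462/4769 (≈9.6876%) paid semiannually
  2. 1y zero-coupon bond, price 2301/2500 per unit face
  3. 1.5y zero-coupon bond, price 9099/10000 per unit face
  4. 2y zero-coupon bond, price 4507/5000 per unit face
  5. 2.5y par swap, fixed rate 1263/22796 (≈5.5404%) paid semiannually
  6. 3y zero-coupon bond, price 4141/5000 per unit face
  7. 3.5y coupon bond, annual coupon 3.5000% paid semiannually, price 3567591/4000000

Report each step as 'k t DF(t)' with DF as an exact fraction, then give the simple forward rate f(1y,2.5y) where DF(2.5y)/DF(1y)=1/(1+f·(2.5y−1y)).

step 1 [0.5y] swap r/2=231/4769: DF=(1 − 231/4769·(0))/(1+231/4769) = 4769/5000 ≈ 0.953800
step 2 [1y] zero: DF = P = 2301/2500 ≈ 0.920400
step 3 [1.5y] zero: DF = P = 9099/10000 ≈ 0.909900
step 4 [2y] zero: DF = P = 4507/5000 ≈ 0.901400
step 5 [2.5y] swap r/2=1263/45592: DF=(1 − 1263/45592·(0.953800+0.920400+0.909900+0.901400))/(1+1263/45592) = 8737/10000 ≈ 0.873700
step 6 [3y] zero: DF = P = 4141/5000 ≈ 0.828200
step 7 [3.5y] bond c/2=7/400: DF=(3567591/4000000 − 7/400·(0.953800+0.920400+0.909900+0.901400+0.873700+0.828200))/(1+7/400) = 7839/10000 ≈ 0.783900

1 1/2 4769/5000
2 1 2301/2500
3 3/2 9099/10000
4 2 4507/5000
5 5/2 8737/10000
6 3 4141/5000
7 7/2 7839/10000
f(1y,2.5y) = ((2301/2500)/(8737/10000) − 1)/(3/2) = 934/26211 ≈ 3.5634%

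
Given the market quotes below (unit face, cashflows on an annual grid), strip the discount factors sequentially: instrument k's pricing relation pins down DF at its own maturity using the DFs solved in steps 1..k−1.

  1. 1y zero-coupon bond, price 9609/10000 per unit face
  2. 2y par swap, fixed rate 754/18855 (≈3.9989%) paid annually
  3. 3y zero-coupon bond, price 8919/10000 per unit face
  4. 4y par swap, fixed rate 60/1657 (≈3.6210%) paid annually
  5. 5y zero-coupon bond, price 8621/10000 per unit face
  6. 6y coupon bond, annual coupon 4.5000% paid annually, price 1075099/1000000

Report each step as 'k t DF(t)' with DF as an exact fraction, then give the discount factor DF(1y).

step 1 [1y] zero: DF = P = 9609/10000 ≈ 0.960900
step 2 [2y] swap r/1=754/18855: DF=(1 − 754/18855·(0.960900))/(1+754/18855) = 4623/5000 ≈ 0.924600
step 3 [3y] zero: DF = P = 8919/10000 ≈ 0.891900
step 4 [4y] swap r/1=60/1657: DF=(1 − 60/1657·(0.960900+0.924600+0.891900))/(1+60/1657) = 217/250 ≈ 0.868000
step 5 [5y] zero: DF = P = 8621/10000 ≈ 0.862100
step 6 [6y] bond c/1=9/200: DF=(1075099/1000000 − 9/200·(0.960900+0.924600+0.891900+0.868000+0.862100))/(1+9/200) = 8347/10000 ≈ 0.834700

1 1 9609/10000
2 2 4623/5000
3 3 8919/10000
4 4 217/250
5 5 8621/10000
6 6 8347/10000
DF(1y) = 9609/10000 ≈ 0.960900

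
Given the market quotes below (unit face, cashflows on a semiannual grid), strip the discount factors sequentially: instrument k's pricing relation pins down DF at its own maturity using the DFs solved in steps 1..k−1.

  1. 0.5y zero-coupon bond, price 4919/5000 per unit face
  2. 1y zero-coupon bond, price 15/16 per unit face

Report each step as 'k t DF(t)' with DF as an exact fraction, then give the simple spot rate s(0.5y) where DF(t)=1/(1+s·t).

step 1 [0.5y] zero: DF = P = 4919/5000 ≈ 0.983800
step 2 [1y] zero: DF = P = 15/16 ≈ 0.937500

1 1/2 4919/5000
2 1 15/16
s(0.5y) = (1/(4919/5000) − 1)/(1/2) = 162/4919 ≈ 3.2934%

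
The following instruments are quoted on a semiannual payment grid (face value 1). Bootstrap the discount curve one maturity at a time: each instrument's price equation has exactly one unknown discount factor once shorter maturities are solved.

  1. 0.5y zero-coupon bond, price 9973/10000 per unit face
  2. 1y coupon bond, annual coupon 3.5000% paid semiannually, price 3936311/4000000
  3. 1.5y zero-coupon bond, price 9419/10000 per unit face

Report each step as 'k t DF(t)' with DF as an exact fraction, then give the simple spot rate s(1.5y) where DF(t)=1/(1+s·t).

1 1/2 9973/10000
2 1 19/20
3 3/2 9419/10000
s(1.5y) = (1/(9419/10000) − 1)/(3/2) = 1162/28257 ≈ 4.1123%

step 1 [0.5y] zero: DF = P = 9973/10000 ≈ 0.997300
step 2 [1y] bond c/2=7/400: DF=(3936311/4000000 − 7/400·(0.997300))/(1+7/400) = 19/20 ≈ 0.950000
step 3 [1.5y] zero: DF = P = 9419/10000 ≈ 0.941900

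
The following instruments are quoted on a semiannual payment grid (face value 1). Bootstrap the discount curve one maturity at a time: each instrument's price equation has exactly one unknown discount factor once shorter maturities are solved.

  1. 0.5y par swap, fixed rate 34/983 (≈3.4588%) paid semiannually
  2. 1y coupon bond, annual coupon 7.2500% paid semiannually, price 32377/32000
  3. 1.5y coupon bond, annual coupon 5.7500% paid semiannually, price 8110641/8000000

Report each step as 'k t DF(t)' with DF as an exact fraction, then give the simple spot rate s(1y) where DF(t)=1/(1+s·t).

step 1 [0.5y] swap r/2=17/983: DF=(1 − 17/983·(0))/(1+17/983) = 983/1000 ≈ 0.983000
step 2 [1y] bond c/2=29/800: DF=(32377/32000 − 29/800·(0.983000))/(1+29/800) = 471/500 ≈ 0.942000
step 3 [1.5y] bond c/2=23/800: DF=(8110641/8000000 − 23/800·(0.983000+0.942000))/(1+23/800) = 9317/10000 ≈ 0.931700

1 1/2 983/1000
2 1 471/500
3 3/2 9317/10000
s(1y) = (1/(471/500) − 1)/(1) = 29/471 ≈ 6.1571%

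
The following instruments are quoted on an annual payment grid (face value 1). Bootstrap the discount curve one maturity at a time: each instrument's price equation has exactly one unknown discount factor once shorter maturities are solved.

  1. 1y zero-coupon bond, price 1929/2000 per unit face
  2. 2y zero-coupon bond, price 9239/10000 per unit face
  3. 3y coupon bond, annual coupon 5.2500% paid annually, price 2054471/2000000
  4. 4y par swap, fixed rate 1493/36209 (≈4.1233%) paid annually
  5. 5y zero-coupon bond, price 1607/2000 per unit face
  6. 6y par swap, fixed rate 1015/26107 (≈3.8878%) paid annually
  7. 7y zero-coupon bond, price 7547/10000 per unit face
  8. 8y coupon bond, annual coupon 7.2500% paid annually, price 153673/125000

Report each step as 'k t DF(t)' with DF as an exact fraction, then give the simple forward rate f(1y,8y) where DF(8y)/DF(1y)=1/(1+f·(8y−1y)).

step 1 [1y] zero: DF = P = 1929/2000 ≈ 0.964500
step 2 [2y] zero: DF = P = 9239/10000 ≈ 0.923900
step 3 [3y] bond c/1=21/400: DF=(2054471/2000000 − 21/400·(0.964500+0.923900))/(1+21/400) = 4409/5000 ≈ 0.881800
step 4 [4y] swap r/1=1493/36209: DF=(1 − 1493/36209·(0.964500+0.923900+0.881800))/(1+1493/36209) = 8507/10000 ≈ 0.850700
step 5 [5y] zero: DF = P = 1607/2000 ≈ 0.803500
step 6 [6y] swap r/1=1015/26107: DF=(1 − 1015/26107·(0.964500+0.923900+0.881800+0.850700+0.803500))/(1+1015/26107) = 797/1000 ≈ 0.797000
step 7 [7y] zero: DF = P = 7547/10000 ≈ 0.754700
step 8 [8y] bond c/1=29/400: DF=(153673/125000 − 29/400·(0.964500+0.923900+0.881800+0.850700+0.803500+0.797000+0.754700))/(1+29/400) = 7423/10000 ≈ 0.742300

1 1 1929/2000
2 2 9239/10000
3 3 4409/5000
4 4 8507/10000
5 5 1607/2000
6 6 797/1000
7 7 7547/10000
8 8 7423/10000
f(1y,8y) = ((1929/2000)/(7423/10000) − 1)/(7) = 2222/51961 ≈ 4.2763%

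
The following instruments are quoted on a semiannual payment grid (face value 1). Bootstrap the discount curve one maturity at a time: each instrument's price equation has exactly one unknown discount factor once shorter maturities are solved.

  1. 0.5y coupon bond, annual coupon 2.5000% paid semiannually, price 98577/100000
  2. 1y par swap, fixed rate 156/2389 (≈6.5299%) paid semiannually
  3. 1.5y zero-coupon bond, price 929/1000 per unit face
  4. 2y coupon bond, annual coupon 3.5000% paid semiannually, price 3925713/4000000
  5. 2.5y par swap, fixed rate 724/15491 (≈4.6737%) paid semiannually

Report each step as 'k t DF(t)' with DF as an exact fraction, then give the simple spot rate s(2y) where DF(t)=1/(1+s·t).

step 1 [0.5y] bond c/2=1/80: DF=(98577/100000 − 1/80·(0))/(1+1/80) = 1217/1250 ≈ 0.973600
step 2 [1y] swap r/2=78/2389: DF=(1 − 78/2389·(0.973600))/(1+78/2389) = 586/625 ≈ 0.937600
step 3 [1.5y] zero: DF = P = 929/1000 ≈ 0.929000
step 4 [2y] bond c/2=7/400: DF=(3925713/4000000 − 7/400·(0.973600+0.937600+0.929000))/(1+7/400) = 9157/10000 ≈ 0.915700
step 5 [2.5y] swap r/2=362/15491: DF=(1 − 362/15491·(0.973600+0.937600+0.929000+0.915700))/(1+362/15491) = 4457/5000 ≈ 0.891400

1 1/2 1217/1250
2 1 586/625
3 3/2 929/1000
4 2 9157/10000
5 5/2 4457/5000
s(2y) = (1/(9157/10000) − 1)/(2) = 843/18314 ≈ 4.6030%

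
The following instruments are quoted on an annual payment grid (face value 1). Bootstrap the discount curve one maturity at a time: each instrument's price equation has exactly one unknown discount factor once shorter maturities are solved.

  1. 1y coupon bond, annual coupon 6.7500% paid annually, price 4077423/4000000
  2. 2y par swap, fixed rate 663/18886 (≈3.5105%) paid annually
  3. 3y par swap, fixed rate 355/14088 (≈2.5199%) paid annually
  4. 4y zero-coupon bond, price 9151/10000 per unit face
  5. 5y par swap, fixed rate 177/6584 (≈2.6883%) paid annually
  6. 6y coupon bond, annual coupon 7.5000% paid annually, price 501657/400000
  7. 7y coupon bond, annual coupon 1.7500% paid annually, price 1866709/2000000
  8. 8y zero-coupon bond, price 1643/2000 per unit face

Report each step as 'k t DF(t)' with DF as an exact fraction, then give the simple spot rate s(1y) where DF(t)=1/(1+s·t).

step 1 [1y] bond c/1=27/400: DF=(4077423/4000000 − 27/400·(0))/(1+27/400) = 9549/10000 ≈ 0.954900
step 2 [2y] swap r/1=663/18886: DF=(1 − 663/18886·(0.954900))/(1+663/18886) = 9337/10000 ≈ 0.933700
step 3 [3y] swap r/1=355/14088: DF=(1 − 355/14088·(0.954900+0.933700))/(1+355/14088) = 929/1000 ≈ 0.929000
step 4 [4y] zero: DF = P = 9151/10000 ≈ 0.915100
step 5 [5y] swap r/1=177/6584: DF=(1 − 177/6584·(0.954900+0.933700+0.929000+0.915100))/(1+177/6584) = 8761/10000 ≈ 0.876100
step 6 [6y] bond c/1=3/40: DF=(501657/400000 − 3/40·(0.954900+0.933700+0.929000+0.915100+0.876100))/(1+3/40) = 8451/10000 ≈ 0.845100
step 7 [7y] bond c/1=7/400: DF=(1866709/2000000 − 7/400·(0.954900+0.933700+0.929000+0.915100+0.876100+0.845100))/(1+7/400) = 1647/2000 ≈ 0.823500
step 8 [8y] zero: DF = P = 1643/2000 ≈ 0.821500

1 1 9549/10000
2 2 9337/10000
3 3 929/1000
4 4 9151/10000
5 5 8761/10000
6 6 8451/10000
7 7 1647/2000
8 8 1643/2000
s(1y) = (1/(9549/10000) − 1)/(1) = 451/9549 ≈ 4.7230%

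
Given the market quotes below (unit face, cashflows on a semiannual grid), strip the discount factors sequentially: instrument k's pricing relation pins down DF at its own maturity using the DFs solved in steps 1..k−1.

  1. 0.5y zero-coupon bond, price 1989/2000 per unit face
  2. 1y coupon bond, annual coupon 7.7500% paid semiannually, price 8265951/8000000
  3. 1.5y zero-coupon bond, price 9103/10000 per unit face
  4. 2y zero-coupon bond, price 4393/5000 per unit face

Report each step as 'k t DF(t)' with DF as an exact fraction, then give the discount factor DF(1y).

1 1/2 1989/2000
2 1 1197/1250
3 3/2 9103/10000
4 2 4393/5000
DF(1y) = 1197/1250 ≈ 0.957600

step 1 [0.5y] zero: DF = P = 1989/2000 ≈ 0.994500
step 2 [1y] bond c/2=31/800: DF=(8265951/8000000 − 31/800·(0.994500))/(1+31/800) = 1197/1250 ≈ 0.957600
step 3 [1.5y] zero: DF = P = 9103/10000 ≈ 0.910300
step 4 [2y] zero: DF = P = 4393/5000 ≈ 0.878600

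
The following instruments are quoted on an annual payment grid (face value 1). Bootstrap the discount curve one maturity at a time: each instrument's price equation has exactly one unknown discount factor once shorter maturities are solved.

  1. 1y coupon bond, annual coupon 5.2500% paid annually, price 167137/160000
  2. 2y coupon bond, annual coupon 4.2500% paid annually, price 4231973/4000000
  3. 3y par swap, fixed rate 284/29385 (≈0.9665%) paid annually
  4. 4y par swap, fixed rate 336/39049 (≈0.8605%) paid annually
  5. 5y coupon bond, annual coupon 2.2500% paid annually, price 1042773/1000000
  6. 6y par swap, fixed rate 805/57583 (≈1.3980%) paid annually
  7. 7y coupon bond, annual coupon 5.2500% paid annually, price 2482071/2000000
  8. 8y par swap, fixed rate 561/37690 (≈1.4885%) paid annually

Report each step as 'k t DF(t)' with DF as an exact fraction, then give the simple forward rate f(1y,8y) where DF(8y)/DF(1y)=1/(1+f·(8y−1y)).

step 1 [1y] bond c/1=21/400: DF=(167137/160000 − 21/400·(0))/(1+21/400) = 397/400 ≈ 0.992500
step 2 [2y] bond c/1=17/400: DF=(4231973/4000000 − 17/400·(0.992500))/(1+17/400) = 609/625 ≈ 0.974400
step 3 [3y] swap r/1=284/29385: DF=(1 − 284/29385·(0.992500+0.974400))/(1+284/29385) = 2429/2500 ≈ 0.971600
step 4 [4y] swap r/1=336/39049: DF=(1 − 336/39049·(0.992500+0.974400+0.971600))/(1+336/39049) = 604/625 ≈ 0.966400
step 5 [5y] bond c/1=9/400: DF=(1042773/1000000 − 9/400·(0.992500+0.974400+0.971600+0.966400))/(1+9/400) = 9339/10000 ≈ 0.933900
step 6 [6y] swap r/1=805/57583: DF=(1 − 805/57583·(0.992500+0.974400+0.971600+0.966400+0.933900))/(1+805/57583) = 1839/2000 ≈ 0.919500
step 7 [7y] bond c/1=21/400: DF=(2482071/2000000 − 21/400·(0.992500+0.974400+0.971600+0.966400+0.933900+0.919500))/(1+21/400) = 8919/10000 ≈ 0.891900
step 8 [8y] swap r/1=561/37690: DF=(1 − 561/37690·(0.992500+0.974400+0.971600+0.966400+0.933900+0.919500+0.891900))/(1+561/37690) = 4439/5000 ≈ 0.887800

1 1 397/400
2 2 609/625
3 3 2429/2500
4 4 604/625
5 5 9339/10000
6 6 1839/2000
7 7 8919/10000
8 8 4439/5000
f(1y,8y) = ((397/400)/(4439/5000) − 1)/(7) = 1047/62146 ≈ 1.6847%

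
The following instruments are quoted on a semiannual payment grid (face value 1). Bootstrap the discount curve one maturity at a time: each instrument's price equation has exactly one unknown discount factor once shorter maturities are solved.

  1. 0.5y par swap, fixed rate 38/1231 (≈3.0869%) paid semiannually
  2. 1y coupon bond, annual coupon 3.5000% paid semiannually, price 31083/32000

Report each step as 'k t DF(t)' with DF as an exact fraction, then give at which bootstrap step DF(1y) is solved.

1 1/2 1231/1250
2 1 9377/10000
DF(1y) is solved at step 2

step 1 [0.5y] swap r/2=19/1231: DF=(1 − 19/1231·(0))/(1+19/1231) = 1231/1250 ≈ 0.984800
step 2 [1y] bond c/2=7/400: DF=(31083/32000 − 7/400·(0.984800))/(1+7/400) = 9377/10000 ≈ 0.937700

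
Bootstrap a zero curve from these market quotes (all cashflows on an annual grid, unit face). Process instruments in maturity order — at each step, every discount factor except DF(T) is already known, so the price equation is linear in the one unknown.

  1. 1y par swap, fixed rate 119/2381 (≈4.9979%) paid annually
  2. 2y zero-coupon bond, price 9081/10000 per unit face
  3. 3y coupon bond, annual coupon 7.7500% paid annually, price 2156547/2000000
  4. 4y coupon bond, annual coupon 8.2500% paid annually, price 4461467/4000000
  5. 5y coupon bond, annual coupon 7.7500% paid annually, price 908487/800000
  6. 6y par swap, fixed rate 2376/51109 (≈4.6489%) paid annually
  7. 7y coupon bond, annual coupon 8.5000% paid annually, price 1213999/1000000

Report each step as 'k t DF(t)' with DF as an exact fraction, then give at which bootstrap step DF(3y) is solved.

1 1 2381/2500
2 2 9081/10000
3 3 8669/10000
4 4 329/400
5 5 3993/5000
6 6 953/1250
7 7 1437/2000
DF(3y) is solved at step 3

step 1 [1y] swap r/1=119/2381: DF=(1 − 119/2381·(0))/(1+119/2381) = 2381/2500 ≈ 0.952400
step 2 [2y] zero: DF = P = 9081/10000 ≈ 0.908100
step 3 [3y] bond c/1=31/400: DF=(2156547/2000000 − 31/400·(0.952400+0.908100))/(1+31/400) = 8669/10000 ≈ 0.866900
step 4 [4y] bond c/1=33/400: DF=(4461467/4000000 − 33/400·(0.952400+0.908100+0.866900))/(1+33/400) = 329/400 ≈ 0.822500
step 5 [5y] bond c/1=31/400: DF=(908487/800000 − 31/400·(0.952400+0.908100+0.866900+0.822500))/(1+31/400) = 3993/5000 ≈ 0.798600
step 6 [6y] swap r/1=2376/51109: DF=(1 − 2376/51109·(0.952400+0.908100+0.866900+0.822500+0.798600))/(1+2376/51109) = 953/1250 ≈ 0.762400
step 7 [7y] bond c/1=17/200: DF=(1213999/1000000 − 17/200·(0.952400+0.908100+0.866900+0.822500+0.798600+0.762400))/(1+17/200) = 1437/2000 ≈ 0.718500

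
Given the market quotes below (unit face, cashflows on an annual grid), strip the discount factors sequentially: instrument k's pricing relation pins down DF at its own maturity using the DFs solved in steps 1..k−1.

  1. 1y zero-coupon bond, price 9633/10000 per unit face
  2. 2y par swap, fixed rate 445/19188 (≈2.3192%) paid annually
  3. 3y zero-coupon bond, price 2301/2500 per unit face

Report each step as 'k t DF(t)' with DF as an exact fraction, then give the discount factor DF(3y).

1 1 9633/10000
2 2 1911/2000
3 3 2301/2500
DF(3y) = 2301/2500 ≈ 0.920400

step 1 [1y] zero: DF = P = 9633/10000 ≈ 0.963300
step 2 [2y] swap r/1=445/19188: DF=(1 − 445/19188·(0.963300))/(1+445/19188) = 1911/2000 ≈ 0.955500
step 3 [3y] zero: DF = P = 2301/2500 ≈ 0.920400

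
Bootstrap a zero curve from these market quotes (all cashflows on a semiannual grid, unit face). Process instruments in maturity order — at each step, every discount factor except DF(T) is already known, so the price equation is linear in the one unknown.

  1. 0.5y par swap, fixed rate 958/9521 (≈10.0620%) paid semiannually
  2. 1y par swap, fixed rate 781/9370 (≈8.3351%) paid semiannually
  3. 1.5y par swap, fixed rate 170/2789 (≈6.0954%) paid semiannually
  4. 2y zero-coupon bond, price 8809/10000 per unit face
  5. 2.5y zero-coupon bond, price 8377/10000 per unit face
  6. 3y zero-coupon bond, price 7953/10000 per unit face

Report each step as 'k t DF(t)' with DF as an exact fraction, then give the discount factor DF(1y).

step 1 [0.5y] swap r/2=479/9521: DF=(1 − 479/9521·(0))/(1+479/9521) = 9521/10000 ≈ 0.952100
step 2 [1y] swap r/2=781/18740: DF=(1 − 781/18740·(0.952100))/(1+781/18740) = 9219/10000 ≈ 0.921900
step 3 [1.5y] swap r/2=85/2789: DF=(1 − 85/2789·(0.952100+0.921900))/(1+85/2789) = 183/200 ≈ 0.915000
step 4 [2y] zero: DF = P = 8809/10000 ≈ 0.880900
step 5 [2.5y] zero: DF = P = 8377/10000 ≈ 0.837700
step 6 [3y] zero: DF = P = 7953/10000 ≈ 0.795300

1 1/2 9521/10000
2 1 9219/10000
3 3/2 183/200
4 2 8809/10000
5 5/2 8377/10000
6 3 7953/10000
DF(1y) = 9219/10000 ≈ 0.921900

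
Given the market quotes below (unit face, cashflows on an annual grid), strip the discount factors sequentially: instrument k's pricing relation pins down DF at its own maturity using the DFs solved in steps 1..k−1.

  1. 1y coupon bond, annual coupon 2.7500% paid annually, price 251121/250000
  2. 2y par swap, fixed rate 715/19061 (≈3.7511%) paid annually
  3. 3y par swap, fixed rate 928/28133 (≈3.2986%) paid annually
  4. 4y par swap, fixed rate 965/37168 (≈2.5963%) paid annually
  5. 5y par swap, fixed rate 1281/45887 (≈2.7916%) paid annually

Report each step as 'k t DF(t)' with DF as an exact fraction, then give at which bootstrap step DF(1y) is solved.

step 1 [1y] bond c/1=11/400: DF=(251121/250000 − 11/400·(0))/(1+11/400) = 611/625 ≈ 0.977600
step 2 [2y] swap r/1=715/19061: DF=(1 − 715/19061·(0.977600))/(1+715/19061) = 1857/2000 ≈ 0.928500
step 3 [3y] swap r/1=928/28133: DF=(1 − 928/28133·(0.977600+0.928500))/(1+928/28133) = 567/625 ≈ 0.907200
step 4 [4y] swap r/1=965/37168: DF=(1 − 965/37168·(0.977600+0.928500+0.907200))/(1+965/37168) = 1807/2000 ≈ 0.903500
step 5 [5y] swap r/1=1281/45887: DF=(1 − 1281/45887·(0.977600+0.928500+0.907200+0.903500))/(1+1281/45887) = 8719/10000 ≈ 0.871900

1 1 611/625
2 2 1857/2000
3 3 567/625
4 4 1807/2000
5 5 8719/10000
DF(1y) is solved at step 1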